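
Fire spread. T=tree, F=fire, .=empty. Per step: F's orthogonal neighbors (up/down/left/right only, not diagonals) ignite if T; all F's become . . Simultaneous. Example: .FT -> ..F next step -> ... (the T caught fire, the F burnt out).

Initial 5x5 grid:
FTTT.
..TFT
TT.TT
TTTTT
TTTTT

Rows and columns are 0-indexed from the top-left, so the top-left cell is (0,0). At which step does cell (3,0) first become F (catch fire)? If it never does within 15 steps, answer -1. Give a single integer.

Step 1: cell (3,0)='T' (+5 fires, +2 burnt)
Step 2: cell (3,0)='T' (+3 fires, +5 burnt)
Step 3: cell (3,0)='T' (+3 fires, +3 burnt)
Step 4: cell (3,0)='T' (+3 fires, +3 burnt)
Step 5: cell (3,0)='F' (+3 fires, +3 burnt)
  -> target ignites at step 5
Step 6: cell (3,0)='.' (+2 fires, +3 burnt)
Step 7: cell (3,0)='.' (+0 fires, +2 burnt)
  fire out at step 7

5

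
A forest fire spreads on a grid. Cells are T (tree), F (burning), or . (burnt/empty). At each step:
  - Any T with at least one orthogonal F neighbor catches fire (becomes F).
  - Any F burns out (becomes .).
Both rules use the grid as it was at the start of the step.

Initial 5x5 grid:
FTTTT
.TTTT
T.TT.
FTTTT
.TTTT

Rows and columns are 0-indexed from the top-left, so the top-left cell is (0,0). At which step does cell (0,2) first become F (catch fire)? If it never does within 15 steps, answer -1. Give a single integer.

Step 1: cell (0,2)='T' (+3 fires, +2 burnt)
Step 2: cell (0,2)='F' (+4 fires, +3 burnt)
  -> target ignites at step 2
Step 3: cell (0,2)='.' (+5 fires, +4 burnt)
Step 4: cell (0,2)='.' (+5 fires, +5 burnt)
Step 5: cell (0,2)='.' (+2 fires, +5 burnt)
Step 6: cell (0,2)='.' (+0 fires, +2 burnt)
  fire out at step 6

2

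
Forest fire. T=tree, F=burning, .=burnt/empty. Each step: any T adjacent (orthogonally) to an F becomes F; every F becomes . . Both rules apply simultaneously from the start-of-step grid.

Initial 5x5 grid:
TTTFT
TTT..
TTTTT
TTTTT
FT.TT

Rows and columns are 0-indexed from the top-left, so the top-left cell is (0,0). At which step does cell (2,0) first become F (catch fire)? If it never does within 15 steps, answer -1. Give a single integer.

Step 1: cell (2,0)='T' (+4 fires, +2 burnt)
Step 2: cell (2,0)='F' (+4 fires, +4 burnt)
  -> target ignites at step 2
Step 3: cell (2,0)='.' (+6 fires, +4 burnt)
Step 4: cell (2,0)='.' (+2 fires, +6 burnt)
Step 5: cell (2,0)='.' (+3 fires, +2 burnt)
Step 6: cell (2,0)='.' (+1 fires, +3 burnt)
Step 7: cell (2,0)='.' (+0 fires, +1 burnt)
  fire out at step 7

2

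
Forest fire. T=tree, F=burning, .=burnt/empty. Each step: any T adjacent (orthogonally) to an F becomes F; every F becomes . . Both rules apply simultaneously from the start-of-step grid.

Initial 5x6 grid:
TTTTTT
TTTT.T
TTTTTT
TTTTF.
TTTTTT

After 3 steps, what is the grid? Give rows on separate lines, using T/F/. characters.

Step 1: 3 trees catch fire, 1 burn out
  TTTTTT
  TTTT.T
  TTTTFT
  TTTF..
  TTTTFT
Step 2: 5 trees catch fire, 3 burn out
  TTTTTT
  TTTT.T
  TTTF.F
  TTF...
  TTTF.F
Step 3: 5 trees catch fire, 5 burn out
  TTTTTT
  TTTF.F
  TTF...
  TF....
  TTF...

TTTTTT
TTTF.F
TTF...
TF....
TTF...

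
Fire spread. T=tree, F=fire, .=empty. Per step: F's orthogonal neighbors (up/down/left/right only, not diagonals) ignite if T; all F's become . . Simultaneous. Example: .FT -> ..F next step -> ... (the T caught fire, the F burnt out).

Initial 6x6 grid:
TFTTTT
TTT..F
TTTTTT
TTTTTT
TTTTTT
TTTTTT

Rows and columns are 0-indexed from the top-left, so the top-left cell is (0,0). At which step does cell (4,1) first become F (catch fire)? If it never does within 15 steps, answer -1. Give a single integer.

Step 1: cell (4,1)='T' (+5 fires, +2 burnt)
Step 2: cell (4,1)='T' (+7 fires, +5 burnt)
Step 3: cell (4,1)='T' (+6 fires, +7 burnt)
Step 4: cell (4,1)='F' (+6 fires, +6 burnt)
  -> target ignites at step 4
Step 5: cell (4,1)='.' (+5 fires, +6 burnt)
Step 6: cell (4,1)='.' (+3 fires, +5 burnt)
Step 7: cell (4,1)='.' (+0 fires, +3 burnt)
  fire out at step 7

4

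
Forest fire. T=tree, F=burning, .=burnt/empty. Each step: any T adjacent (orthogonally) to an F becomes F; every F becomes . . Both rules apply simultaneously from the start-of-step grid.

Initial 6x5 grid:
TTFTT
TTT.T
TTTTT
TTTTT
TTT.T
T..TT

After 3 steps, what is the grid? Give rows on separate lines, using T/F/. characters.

Step 1: 3 trees catch fire, 1 burn out
  TF.FT
  TTF.T
  TTTTT
  TTTTT
  TTT.T
  T..TT
Step 2: 4 trees catch fire, 3 burn out
  F...F
  TF..T
  TTFTT
  TTTTT
  TTT.T
  T..TT
Step 3: 5 trees catch fire, 4 burn out
  .....
  F...F
  TF.FT
  TTFTT
  TTT.T
  T..TT

.....
F...F
TF.FT
TTFTT
TTT.T
T..TT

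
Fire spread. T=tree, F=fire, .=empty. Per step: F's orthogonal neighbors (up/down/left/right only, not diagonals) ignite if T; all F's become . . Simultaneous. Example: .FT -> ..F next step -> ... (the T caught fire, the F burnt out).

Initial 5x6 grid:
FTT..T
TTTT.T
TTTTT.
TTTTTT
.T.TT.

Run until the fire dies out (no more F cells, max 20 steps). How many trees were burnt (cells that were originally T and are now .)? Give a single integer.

Answer: 20

Derivation:
Step 1: +2 fires, +1 burnt (F count now 2)
Step 2: +3 fires, +2 burnt (F count now 3)
Step 3: +3 fires, +3 burnt (F count now 3)
Step 4: +3 fires, +3 burnt (F count now 3)
Step 5: +3 fires, +3 burnt (F count now 3)
Step 6: +2 fires, +3 burnt (F count now 2)
Step 7: +2 fires, +2 burnt (F count now 2)
Step 8: +2 fires, +2 burnt (F count now 2)
Step 9: +0 fires, +2 burnt (F count now 0)
Fire out after step 9
Initially T: 22, now '.': 28
Total burnt (originally-T cells now '.'): 20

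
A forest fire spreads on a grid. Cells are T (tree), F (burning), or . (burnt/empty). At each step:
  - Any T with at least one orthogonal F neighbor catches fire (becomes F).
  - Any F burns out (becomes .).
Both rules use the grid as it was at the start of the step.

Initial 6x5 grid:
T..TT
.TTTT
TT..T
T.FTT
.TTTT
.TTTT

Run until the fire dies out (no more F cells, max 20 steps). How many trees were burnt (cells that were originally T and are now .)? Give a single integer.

Answer: 20

Derivation:
Step 1: +2 fires, +1 burnt (F count now 2)
Step 2: +4 fires, +2 burnt (F count now 4)
Step 3: +4 fires, +4 burnt (F count now 4)
Step 4: +2 fires, +4 burnt (F count now 2)
Step 5: +2 fires, +2 burnt (F count now 2)
Step 6: +2 fires, +2 burnt (F count now 2)
Step 7: +1 fires, +2 burnt (F count now 1)
Step 8: +1 fires, +1 burnt (F count now 1)
Step 9: +1 fires, +1 burnt (F count now 1)
Step 10: +1 fires, +1 burnt (F count now 1)
Step 11: +0 fires, +1 burnt (F count now 0)
Fire out after step 11
Initially T: 21, now '.': 29
Total burnt (originally-T cells now '.'): 20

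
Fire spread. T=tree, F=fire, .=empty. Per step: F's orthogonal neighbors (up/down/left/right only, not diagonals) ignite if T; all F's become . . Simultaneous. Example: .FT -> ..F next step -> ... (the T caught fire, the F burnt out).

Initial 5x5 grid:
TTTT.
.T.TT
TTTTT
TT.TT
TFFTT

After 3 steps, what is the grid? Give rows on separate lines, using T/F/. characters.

Step 1: 3 trees catch fire, 2 burn out
  TTTT.
  .T.TT
  TTTTT
  TF.TT
  F..FT
Step 2: 4 trees catch fire, 3 burn out
  TTTT.
  .T.TT
  TFTTT
  F..FT
  ....F
Step 3: 5 trees catch fire, 4 burn out
  TTTT.
  .F.TT
  F.FFT
  ....F
  .....

TTTT.
.F.TT
F.FFT
....F
.....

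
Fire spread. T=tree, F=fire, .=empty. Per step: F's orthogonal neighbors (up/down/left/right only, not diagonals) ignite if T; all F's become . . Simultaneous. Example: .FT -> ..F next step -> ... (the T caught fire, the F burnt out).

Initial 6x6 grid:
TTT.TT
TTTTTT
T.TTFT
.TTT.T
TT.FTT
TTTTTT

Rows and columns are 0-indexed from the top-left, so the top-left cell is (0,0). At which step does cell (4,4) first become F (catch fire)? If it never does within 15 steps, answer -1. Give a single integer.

Step 1: cell (4,4)='F' (+6 fires, +2 burnt)
  -> target ignites at step 1
Step 2: cell (4,4)='.' (+9 fires, +6 burnt)
Step 3: cell (4,4)='.' (+5 fires, +9 burnt)
Step 4: cell (4,4)='.' (+4 fires, +5 burnt)
Step 5: cell (4,4)='.' (+3 fires, +4 burnt)
Step 6: cell (4,4)='.' (+2 fires, +3 burnt)
Step 7: cell (4,4)='.' (+0 fires, +2 burnt)
  fire out at step 7

1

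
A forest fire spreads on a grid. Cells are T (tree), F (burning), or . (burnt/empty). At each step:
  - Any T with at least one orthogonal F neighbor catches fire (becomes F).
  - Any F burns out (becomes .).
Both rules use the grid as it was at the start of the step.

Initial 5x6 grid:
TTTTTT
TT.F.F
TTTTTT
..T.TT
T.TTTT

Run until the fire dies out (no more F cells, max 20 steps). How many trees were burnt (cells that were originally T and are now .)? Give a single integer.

Step 1: +4 fires, +2 burnt (F count now 4)
Step 2: +5 fires, +4 burnt (F count now 5)
Step 3: +5 fires, +5 burnt (F count now 5)
Step 4: +5 fires, +5 burnt (F count now 5)
Step 5: +2 fires, +5 burnt (F count now 2)
Step 6: +0 fires, +2 burnt (F count now 0)
Fire out after step 6
Initially T: 22, now '.': 29
Total burnt (originally-T cells now '.'): 21

Answer: 21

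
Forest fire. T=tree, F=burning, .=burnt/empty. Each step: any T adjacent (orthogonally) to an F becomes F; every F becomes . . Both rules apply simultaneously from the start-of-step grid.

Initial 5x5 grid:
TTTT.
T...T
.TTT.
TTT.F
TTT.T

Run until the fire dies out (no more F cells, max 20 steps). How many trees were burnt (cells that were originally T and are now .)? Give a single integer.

Step 1: +1 fires, +1 burnt (F count now 1)
Step 2: +0 fires, +1 burnt (F count now 0)
Fire out after step 2
Initially T: 16, now '.': 10
Total burnt (originally-T cells now '.'): 1

Answer: 1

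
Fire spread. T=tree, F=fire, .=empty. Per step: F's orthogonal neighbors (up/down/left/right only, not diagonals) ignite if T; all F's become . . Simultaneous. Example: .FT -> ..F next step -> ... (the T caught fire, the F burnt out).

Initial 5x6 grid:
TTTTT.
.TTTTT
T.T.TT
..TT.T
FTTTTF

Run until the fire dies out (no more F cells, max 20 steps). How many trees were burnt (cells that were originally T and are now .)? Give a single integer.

Answer: 20

Derivation:
Step 1: +3 fires, +2 burnt (F count now 3)
Step 2: +3 fires, +3 burnt (F count now 3)
Step 3: +4 fires, +3 burnt (F count now 4)
Step 4: +2 fires, +4 burnt (F count now 2)
Step 5: +3 fires, +2 burnt (F count now 3)
Step 6: +3 fires, +3 burnt (F count now 3)
Step 7: +1 fires, +3 burnt (F count now 1)
Step 8: +1 fires, +1 burnt (F count now 1)
Step 9: +0 fires, +1 burnt (F count now 0)
Fire out after step 9
Initially T: 21, now '.': 29
Total burnt (originally-T cells now '.'): 20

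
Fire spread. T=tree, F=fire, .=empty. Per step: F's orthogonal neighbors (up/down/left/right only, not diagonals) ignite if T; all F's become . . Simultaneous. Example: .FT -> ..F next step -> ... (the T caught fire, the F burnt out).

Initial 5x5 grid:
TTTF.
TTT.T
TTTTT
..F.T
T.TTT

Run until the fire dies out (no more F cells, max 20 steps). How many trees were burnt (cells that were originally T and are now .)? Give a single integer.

Step 1: +3 fires, +2 burnt (F count now 3)
Step 2: +5 fires, +3 burnt (F count now 5)
Step 3: +5 fires, +5 burnt (F count now 5)
Step 4: +3 fires, +5 burnt (F count now 3)
Step 5: +0 fires, +3 burnt (F count now 0)
Fire out after step 5
Initially T: 17, now '.': 24
Total burnt (originally-T cells now '.'): 16

Answer: 16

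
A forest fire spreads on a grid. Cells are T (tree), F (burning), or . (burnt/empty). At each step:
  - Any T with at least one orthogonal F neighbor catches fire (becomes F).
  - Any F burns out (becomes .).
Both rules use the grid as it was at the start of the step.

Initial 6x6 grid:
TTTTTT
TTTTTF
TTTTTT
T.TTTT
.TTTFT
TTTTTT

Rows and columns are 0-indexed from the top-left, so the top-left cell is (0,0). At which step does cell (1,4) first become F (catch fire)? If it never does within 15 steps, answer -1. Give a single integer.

Step 1: cell (1,4)='F' (+7 fires, +2 burnt)
  -> target ignites at step 1
Step 2: cell (1,4)='.' (+8 fires, +7 burnt)
Step 3: cell (1,4)='.' (+6 fires, +8 burnt)
Step 4: cell (1,4)='.' (+4 fires, +6 burnt)
Step 5: cell (1,4)='.' (+4 fires, +4 burnt)
Step 6: cell (1,4)='.' (+2 fires, +4 burnt)
Step 7: cell (1,4)='.' (+1 fires, +2 burnt)
Step 8: cell (1,4)='.' (+0 fires, +1 burnt)
  fire out at step 8

1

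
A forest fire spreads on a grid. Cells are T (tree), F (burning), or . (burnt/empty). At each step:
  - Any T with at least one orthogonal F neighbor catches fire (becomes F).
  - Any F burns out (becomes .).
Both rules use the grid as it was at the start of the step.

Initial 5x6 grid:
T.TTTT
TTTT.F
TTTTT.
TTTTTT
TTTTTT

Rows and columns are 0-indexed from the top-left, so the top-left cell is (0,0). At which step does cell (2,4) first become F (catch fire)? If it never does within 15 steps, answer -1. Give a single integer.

Step 1: cell (2,4)='T' (+1 fires, +1 burnt)
Step 2: cell (2,4)='T' (+1 fires, +1 burnt)
Step 3: cell (2,4)='T' (+1 fires, +1 burnt)
Step 4: cell (2,4)='T' (+2 fires, +1 burnt)
Step 5: cell (2,4)='T' (+2 fires, +2 burnt)
Step 6: cell (2,4)='F' (+4 fires, +2 burnt)
  -> target ignites at step 6
Step 7: cell (2,4)='.' (+5 fires, +4 burnt)
Step 8: cell (2,4)='.' (+6 fires, +5 burnt)
Step 9: cell (2,4)='.' (+3 fires, +6 burnt)
Step 10: cell (2,4)='.' (+1 fires, +3 burnt)
Step 11: cell (2,4)='.' (+0 fires, +1 burnt)
  fire out at step 11

6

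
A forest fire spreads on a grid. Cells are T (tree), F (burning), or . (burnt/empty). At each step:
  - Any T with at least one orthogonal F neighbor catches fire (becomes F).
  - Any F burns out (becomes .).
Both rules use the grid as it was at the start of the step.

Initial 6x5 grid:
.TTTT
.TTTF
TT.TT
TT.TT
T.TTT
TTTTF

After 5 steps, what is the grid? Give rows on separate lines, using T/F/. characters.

Step 1: 5 trees catch fire, 2 burn out
  .TTTF
  .TTF.
  TT.TF
  TT.TT
  T.TTF
  TTTF.
Step 2: 6 trees catch fire, 5 burn out
  .TTF.
  .TF..
  TT.F.
  TT.TF
  T.TF.
  TTF..
Step 3: 5 trees catch fire, 6 burn out
  .TF..
  .F...
  TT...
  TT.F.
  T.F..
  TF...
Step 4: 3 trees catch fire, 5 burn out
  .F...
  .....
  TF...
  TT...
  T....
  F....
Step 5: 3 trees catch fire, 3 burn out
  .....
  .....
  F....
  TF...
  F....
  .....

.....
.....
F....
TF...
F....
.....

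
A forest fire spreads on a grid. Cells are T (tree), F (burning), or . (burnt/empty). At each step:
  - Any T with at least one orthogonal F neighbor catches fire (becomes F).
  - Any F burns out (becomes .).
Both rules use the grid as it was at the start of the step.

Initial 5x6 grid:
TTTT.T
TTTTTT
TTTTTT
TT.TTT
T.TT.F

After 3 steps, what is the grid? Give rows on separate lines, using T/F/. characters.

Step 1: 1 trees catch fire, 1 burn out
  TTTT.T
  TTTTTT
  TTTTTT
  TT.TTF
  T.TT..
Step 2: 2 trees catch fire, 1 burn out
  TTTT.T
  TTTTTT
  TTTTTF
  TT.TF.
  T.TT..
Step 3: 3 trees catch fire, 2 burn out
  TTTT.T
  TTTTTF
  TTTTF.
  TT.F..
  T.TT..

TTTT.T
TTTTTF
TTTTF.
TT.F..
T.TT..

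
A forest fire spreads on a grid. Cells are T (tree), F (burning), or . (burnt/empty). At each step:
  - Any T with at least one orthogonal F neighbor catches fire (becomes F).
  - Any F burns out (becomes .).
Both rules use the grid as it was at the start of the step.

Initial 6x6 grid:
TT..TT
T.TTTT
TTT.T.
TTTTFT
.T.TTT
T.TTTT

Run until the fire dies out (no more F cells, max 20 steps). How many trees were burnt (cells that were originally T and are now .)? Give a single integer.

Answer: 26

Derivation:
Step 1: +4 fires, +1 burnt (F count now 4)
Step 2: +5 fires, +4 burnt (F count now 5)
Step 3: +7 fires, +5 burnt (F count now 7)
Step 4: +6 fires, +7 burnt (F count now 6)
Step 5: +1 fires, +6 burnt (F count now 1)
Step 6: +1 fires, +1 burnt (F count now 1)
Step 7: +1 fires, +1 burnt (F count now 1)
Step 8: +1 fires, +1 burnt (F count now 1)
Step 9: +0 fires, +1 burnt (F count now 0)
Fire out after step 9
Initially T: 27, now '.': 35
Total burnt (originally-T cells now '.'): 26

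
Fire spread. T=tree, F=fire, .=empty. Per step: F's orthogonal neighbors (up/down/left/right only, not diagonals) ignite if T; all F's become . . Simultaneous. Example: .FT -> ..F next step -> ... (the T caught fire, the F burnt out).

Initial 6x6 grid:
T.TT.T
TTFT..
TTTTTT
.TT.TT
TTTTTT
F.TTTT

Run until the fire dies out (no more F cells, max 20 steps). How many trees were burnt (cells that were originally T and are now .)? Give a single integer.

Answer: 26

Derivation:
Step 1: +5 fires, +2 burnt (F count now 5)
Step 2: +6 fires, +5 burnt (F count now 6)
Step 3: +5 fires, +6 burnt (F count now 5)
Step 4: +4 fires, +5 burnt (F count now 4)
Step 5: +3 fires, +4 burnt (F count now 3)
Step 6: +2 fires, +3 burnt (F count now 2)
Step 7: +1 fires, +2 burnt (F count now 1)
Step 8: +0 fires, +1 burnt (F count now 0)
Fire out after step 8
Initially T: 27, now '.': 35
Total burnt (originally-T cells now '.'): 26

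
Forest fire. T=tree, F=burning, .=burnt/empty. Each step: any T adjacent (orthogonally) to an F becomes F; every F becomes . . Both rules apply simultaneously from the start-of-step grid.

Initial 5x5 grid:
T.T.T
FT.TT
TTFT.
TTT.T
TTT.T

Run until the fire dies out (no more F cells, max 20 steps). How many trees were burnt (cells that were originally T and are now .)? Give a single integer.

Answer: 14

Derivation:
Step 1: +6 fires, +2 burnt (F count now 6)
Step 2: +4 fires, +6 burnt (F count now 4)
Step 3: +3 fires, +4 burnt (F count now 3)
Step 4: +1 fires, +3 burnt (F count now 1)
Step 5: +0 fires, +1 burnt (F count now 0)
Fire out after step 5
Initially T: 17, now '.': 22
Total burnt (originally-T cells now '.'): 14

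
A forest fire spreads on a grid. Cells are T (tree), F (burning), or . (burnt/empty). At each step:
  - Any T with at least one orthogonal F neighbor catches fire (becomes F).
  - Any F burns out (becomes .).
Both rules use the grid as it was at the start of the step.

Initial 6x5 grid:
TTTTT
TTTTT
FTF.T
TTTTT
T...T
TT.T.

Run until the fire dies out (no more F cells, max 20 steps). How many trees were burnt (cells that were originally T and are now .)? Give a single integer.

Answer: 21

Derivation:
Step 1: +5 fires, +2 burnt (F count now 5)
Step 2: +7 fires, +5 burnt (F count now 7)
Step 3: +5 fires, +7 burnt (F count now 5)
Step 4: +4 fires, +5 burnt (F count now 4)
Step 5: +0 fires, +4 burnt (F count now 0)
Fire out after step 5
Initially T: 22, now '.': 29
Total burnt (originally-T cells now '.'): 21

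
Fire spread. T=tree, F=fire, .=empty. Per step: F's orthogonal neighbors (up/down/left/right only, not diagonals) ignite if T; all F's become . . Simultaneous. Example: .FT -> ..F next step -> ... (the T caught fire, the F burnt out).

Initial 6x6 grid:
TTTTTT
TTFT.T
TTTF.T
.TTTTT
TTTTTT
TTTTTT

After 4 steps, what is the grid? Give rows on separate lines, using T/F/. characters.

Step 1: 5 trees catch fire, 2 burn out
  TTFTTT
  TF.F.T
  TTF..T
  .TTFTT
  TTTTTT
  TTTTTT
Step 2: 7 trees catch fire, 5 burn out
  TF.FTT
  F....T
  TF...T
  .TF.FT
  TTTFTT
  TTTTTT
Step 3: 8 trees catch fire, 7 burn out
  F...FT
  .....T
  F....T
  .F...F
  TTF.FT
  TTTFTT
Step 4: 6 trees catch fire, 8 burn out
  .....F
  .....T
  .....F
  ......
  TF...F
  TTF.FT

.....F
.....T
.....F
......
TF...F
TTF.FT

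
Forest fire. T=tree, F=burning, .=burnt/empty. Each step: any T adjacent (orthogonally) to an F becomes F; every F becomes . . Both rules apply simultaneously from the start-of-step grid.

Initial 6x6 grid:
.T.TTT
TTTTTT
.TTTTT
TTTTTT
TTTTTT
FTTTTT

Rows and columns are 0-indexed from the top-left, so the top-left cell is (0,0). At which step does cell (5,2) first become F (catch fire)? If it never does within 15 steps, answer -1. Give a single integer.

Step 1: cell (5,2)='T' (+2 fires, +1 burnt)
Step 2: cell (5,2)='F' (+3 fires, +2 burnt)
  -> target ignites at step 2
Step 3: cell (5,2)='.' (+3 fires, +3 burnt)
Step 4: cell (5,2)='.' (+4 fires, +3 burnt)
Step 5: cell (5,2)='.' (+5 fires, +4 burnt)
Step 6: cell (5,2)='.' (+6 fires, +5 burnt)
Step 7: cell (5,2)='.' (+3 fires, +6 burnt)
Step 8: cell (5,2)='.' (+3 fires, +3 burnt)
Step 9: cell (5,2)='.' (+2 fires, +3 burnt)
Step 10: cell (5,2)='.' (+1 fires, +2 burnt)
Step 11: cell (5,2)='.' (+0 fires, +1 burnt)
  fire out at step 11

2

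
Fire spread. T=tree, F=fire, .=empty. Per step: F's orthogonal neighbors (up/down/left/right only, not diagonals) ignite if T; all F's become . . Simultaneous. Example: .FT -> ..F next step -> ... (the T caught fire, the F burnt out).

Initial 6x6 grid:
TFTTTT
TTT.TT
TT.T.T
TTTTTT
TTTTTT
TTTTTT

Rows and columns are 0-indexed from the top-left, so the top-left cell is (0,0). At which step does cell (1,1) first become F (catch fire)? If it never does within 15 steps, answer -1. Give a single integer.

Step 1: cell (1,1)='F' (+3 fires, +1 burnt)
  -> target ignites at step 1
Step 2: cell (1,1)='.' (+4 fires, +3 burnt)
Step 3: cell (1,1)='.' (+3 fires, +4 burnt)
Step 4: cell (1,1)='.' (+5 fires, +3 burnt)
Step 5: cell (1,1)='.' (+5 fires, +5 burnt)
Step 6: cell (1,1)='.' (+6 fires, +5 burnt)
Step 7: cell (1,1)='.' (+3 fires, +6 burnt)
Step 8: cell (1,1)='.' (+2 fires, +3 burnt)
Step 9: cell (1,1)='.' (+1 fires, +2 burnt)
Step 10: cell (1,1)='.' (+0 fires, +1 burnt)
  fire out at step 10

1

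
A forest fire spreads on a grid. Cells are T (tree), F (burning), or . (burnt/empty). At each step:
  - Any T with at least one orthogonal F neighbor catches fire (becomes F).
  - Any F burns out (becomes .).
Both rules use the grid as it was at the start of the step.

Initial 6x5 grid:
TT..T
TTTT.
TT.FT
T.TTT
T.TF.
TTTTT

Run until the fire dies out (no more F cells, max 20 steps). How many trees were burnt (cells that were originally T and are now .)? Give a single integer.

Answer: 20

Derivation:
Step 1: +5 fires, +2 burnt (F count now 5)
Step 2: +5 fires, +5 burnt (F count now 5)
Step 3: +2 fires, +5 burnt (F count now 2)
Step 4: +4 fires, +2 burnt (F count now 4)
Step 5: +3 fires, +4 burnt (F count now 3)
Step 6: +1 fires, +3 burnt (F count now 1)
Step 7: +0 fires, +1 burnt (F count now 0)
Fire out after step 7
Initially T: 21, now '.': 29
Total burnt (originally-T cells now '.'): 20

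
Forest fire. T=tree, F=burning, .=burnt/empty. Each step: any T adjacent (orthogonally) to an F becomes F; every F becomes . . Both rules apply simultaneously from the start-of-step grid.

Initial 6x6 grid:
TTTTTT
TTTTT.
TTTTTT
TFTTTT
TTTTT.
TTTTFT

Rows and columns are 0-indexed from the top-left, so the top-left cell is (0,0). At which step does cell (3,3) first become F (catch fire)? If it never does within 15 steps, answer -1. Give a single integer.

Step 1: cell (3,3)='T' (+7 fires, +2 burnt)
Step 2: cell (3,3)='F' (+10 fires, +7 burnt)
  -> target ignites at step 2
Step 3: cell (3,3)='.' (+7 fires, +10 burnt)
Step 4: cell (3,3)='.' (+5 fires, +7 burnt)
Step 5: cell (3,3)='.' (+2 fires, +5 burnt)
Step 6: cell (3,3)='.' (+1 fires, +2 burnt)
Step 7: cell (3,3)='.' (+0 fires, +1 burnt)
  fire out at step 7

2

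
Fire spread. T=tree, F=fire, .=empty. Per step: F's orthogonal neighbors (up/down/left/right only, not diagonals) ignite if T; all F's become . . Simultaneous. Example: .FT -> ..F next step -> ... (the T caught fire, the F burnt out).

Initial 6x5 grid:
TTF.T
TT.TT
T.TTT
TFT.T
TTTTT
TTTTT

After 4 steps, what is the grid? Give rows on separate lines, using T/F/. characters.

Step 1: 4 trees catch fire, 2 burn out
  TF..T
  TT.TT
  T.TTT
  F.F.T
  TFTTT
  TTTTT
Step 2: 7 trees catch fire, 4 burn out
  F...T
  TF.TT
  F.FTT
  ....T
  F.FTT
  TFTTT
Step 3: 5 trees catch fire, 7 burn out
  ....T
  F..TT
  ...FT
  ....T
  ...FT
  F.FTT
Step 4: 4 trees catch fire, 5 burn out
  ....T
  ...FT
  ....F
  ....T
  ....F
  ...FT

....T
...FT
....F
....T
....F
...FT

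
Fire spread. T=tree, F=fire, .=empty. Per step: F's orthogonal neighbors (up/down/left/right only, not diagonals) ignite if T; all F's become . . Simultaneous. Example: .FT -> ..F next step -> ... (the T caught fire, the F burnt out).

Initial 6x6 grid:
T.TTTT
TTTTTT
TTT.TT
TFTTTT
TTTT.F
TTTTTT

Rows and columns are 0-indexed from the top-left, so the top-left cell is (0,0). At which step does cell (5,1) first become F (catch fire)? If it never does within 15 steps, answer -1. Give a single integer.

Step 1: cell (5,1)='T' (+6 fires, +2 burnt)
Step 2: cell (5,1)='F' (+10 fires, +6 burnt)
  -> target ignites at step 2
Step 3: cell (5,1)='.' (+8 fires, +10 burnt)
Step 4: cell (5,1)='.' (+5 fires, +8 burnt)
Step 5: cell (5,1)='.' (+2 fires, +5 burnt)
Step 6: cell (5,1)='.' (+0 fires, +2 burnt)
  fire out at step 6

2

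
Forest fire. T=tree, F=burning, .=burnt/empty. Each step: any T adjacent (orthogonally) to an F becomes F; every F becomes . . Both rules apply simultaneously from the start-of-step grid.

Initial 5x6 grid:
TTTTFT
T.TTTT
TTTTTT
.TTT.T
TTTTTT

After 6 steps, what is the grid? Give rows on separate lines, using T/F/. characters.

Step 1: 3 trees catch fire, 1 burn out
  TTTF.F
  T.TTFT
  TTTTTT
  .TTT.T
  TTTTTT
Step 2: 4 trees catch fire, 3 burn out
  TTF...
  T.TF.F
  TTTTFT
  .TTT.T
  TTTTTT
Step 3: 4 trees catch fire, 4 burn out
  TF....
  T.F...
  TTTF.F
  .TTT.T
  TTTTTT
Step 4: 4 trees catch fire, 4 burn out
  F.....
  T.....
  TTF...
  .TTF.F
  TTTTTT
Step 5: 5 trees catch fire, 4 burn out
  ......
  F.....
  TF....
  .TF...
  TTTFTF
Step 6: 4 trees catch fire, 5 burn out
  ......
  ......
  F.....
  .F....
  TTF.F.

......
......
F.....
.F....
TTF.F.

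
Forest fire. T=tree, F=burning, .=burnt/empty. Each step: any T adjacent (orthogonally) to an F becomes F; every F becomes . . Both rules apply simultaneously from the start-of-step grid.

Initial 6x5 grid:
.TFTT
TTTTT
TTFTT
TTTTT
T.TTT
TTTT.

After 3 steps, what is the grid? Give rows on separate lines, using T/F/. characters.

Step 1: 6 trees catch fire, 2 burn out
  .F.FT
  TTFTT
  TF.FT
  TTFTT
  T.TTT
  TTTT.
Step 2: 8 trees catch fire, 6 burn out
  ....F
  TF.FT
  F...F
  TF.FT
  T.FTT
  TTTT.
Step 3: 6 trees catch fire, 8 burn out
  .....
  F...F
  .....
  F...F
  T..FT
  TTFT.

.....
F...F
.....
F...F
T..FT
TTFT.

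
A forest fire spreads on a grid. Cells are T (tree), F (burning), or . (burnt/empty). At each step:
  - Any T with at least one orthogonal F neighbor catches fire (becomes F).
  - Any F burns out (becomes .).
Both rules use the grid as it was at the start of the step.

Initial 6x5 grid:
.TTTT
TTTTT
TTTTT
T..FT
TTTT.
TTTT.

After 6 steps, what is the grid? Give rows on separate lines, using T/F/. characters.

Step 1: 3 trees catch fire, 1 burn out
  .TTTT
  TTTTT
  TTTFT
  T...F
  TTTF.
  TTTT.
Step 2: 5 trees catch fire, 3 burn out
  .TTTT
  TTTFT
  TTF.F
  T....
  TTF..
  TTTF.
Step 3: 6 trees catch fire, 5 burn out
  .TTFT
  TTF.F
  TF...
  T....
  TF...
  TTF..
Step 4: 6 trees catch fire, 6 burn out
  .TF.F
  TF...
  F....
  T....
  F....
  TF...
Step 5: 4 trees catch fire, 6 burn out
  .F...
  F....
  .....
  F....
  .....
  F....
Step 6: 0 trees catch fire, 4 burn out
  .....
  .....
  .....
  .....
  .....
  .....

.....
.....
.....
.....
.....
.....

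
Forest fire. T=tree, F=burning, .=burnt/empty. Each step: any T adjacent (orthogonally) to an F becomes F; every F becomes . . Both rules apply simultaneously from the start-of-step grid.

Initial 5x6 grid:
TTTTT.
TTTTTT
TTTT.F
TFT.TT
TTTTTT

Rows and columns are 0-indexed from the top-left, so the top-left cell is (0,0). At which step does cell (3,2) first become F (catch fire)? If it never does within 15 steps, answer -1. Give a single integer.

Step 1: cell (3,2)='F' (+6 fires, +2 burnt)
  -> target ignites at step 1
Step 2: cell (3,2)='.' (+8 fires, +6 burnt)
Step 3: cell (3,2)='.' (+8 fires, +8 burnt)
Step 4: cell (3,2)='.' (+3 fires, +8 burnt)
Step 5: cell (3,2)='.' (+0 fires, +3 burnt)
  fire out at step 5

1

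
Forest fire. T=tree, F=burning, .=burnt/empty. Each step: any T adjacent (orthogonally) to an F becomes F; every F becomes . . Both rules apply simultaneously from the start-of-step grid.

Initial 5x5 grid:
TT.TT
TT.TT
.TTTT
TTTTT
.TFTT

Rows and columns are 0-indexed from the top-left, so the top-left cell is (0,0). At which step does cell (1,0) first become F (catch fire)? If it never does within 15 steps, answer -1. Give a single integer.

Step 1: cell (1,0)='T' (+3 fires, +1 burnt)
Step 2: cell (1,0)='T' (+4 fires, +3 burnt)
Step 3: cell (1,0)='T' (+4 fires, +4 burnt)
Step 4: cell (1,0)='T' (+3 fires, +4 burnt)
Step 5: cell (1,0)='F' (+4 fires, +3 burnt)
  -> target ignites at step 5
Step 6: cell (1,0)='.' (+2 fires, +4 burnt)
Step 7: cell (1,0)='.' (+0 fires, +2 burnt)
  fire out at step 7

5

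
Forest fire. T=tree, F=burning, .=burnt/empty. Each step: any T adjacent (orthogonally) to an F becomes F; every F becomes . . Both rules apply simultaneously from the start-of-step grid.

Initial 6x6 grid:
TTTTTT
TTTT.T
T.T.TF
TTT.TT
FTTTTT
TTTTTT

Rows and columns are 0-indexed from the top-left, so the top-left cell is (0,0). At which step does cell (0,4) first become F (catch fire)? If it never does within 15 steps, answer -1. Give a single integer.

Step 1: cell (0,4)='T' (+6 fires, +2 burnt)
Step 2: cell (0,4)='T' (+7 fires, +6 burnt)
Step 3: cell (0,4)='F' (+7 fires, +7 burnt)
  -> target ignites at step 3
Step 4: cell (0,4)='.' (+6 fires, +7 burnt)
Step 5: cell (0,4)='.' (+4 fires, +6 burnt)
Step 6: cell (0,4)='.' (+0 fires, +4 burnt)
  fire out at step 6

3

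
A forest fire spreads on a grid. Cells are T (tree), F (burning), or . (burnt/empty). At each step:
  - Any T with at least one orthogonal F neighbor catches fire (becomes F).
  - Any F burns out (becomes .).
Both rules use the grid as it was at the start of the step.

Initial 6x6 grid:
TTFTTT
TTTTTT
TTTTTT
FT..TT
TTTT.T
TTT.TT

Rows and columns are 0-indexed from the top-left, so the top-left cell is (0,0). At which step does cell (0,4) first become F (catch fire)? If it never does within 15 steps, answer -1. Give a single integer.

Step 1: cell (0,4)='T' (+6 fires, +2 burnt)
Step 2: cell (0,4)='F' (+9 fires, +6 burnt)
  -> target ignites at step 2
Step 3: cell (0,4)='.' (+5 fires, +9 burnt)
Step 4: cell (0,4)='.' (+4 fires, +5 burnt)
Step 5: cell (0,4)='.' (+2 fires, +4 burnt)
Step 6: cell (0,4)='.' (+1 fires, +2 burnt)
Step 7: cell (0,4)='.' (+1 fires, +1 burnt)
Step 8: cell (0,4)='.' (+1 fires, +1 burnt)
Step 9: cell (0,4)='.' (+1 fires, +1 burnt)
Step 10: cell (0,4)='.' (+0 fires, +1 burnt)
  fire out at step 10

2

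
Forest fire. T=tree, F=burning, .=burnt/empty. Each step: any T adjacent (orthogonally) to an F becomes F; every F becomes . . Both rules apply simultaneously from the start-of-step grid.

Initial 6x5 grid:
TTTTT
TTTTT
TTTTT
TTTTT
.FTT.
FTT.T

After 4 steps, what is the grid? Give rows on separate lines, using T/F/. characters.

Step 1: 3 trees catch fire, 2 burn out
  TTTTT
  TTTTT
  TTTTT
  TFTTT
  ..FT.
  .FT.T
Step 2: 5 trees catch fire, 3 burn out
  TTTTT
  TTTTT
  TFTTT
  F.FTT
  ...F.
  ..F.T
Step 3: 4 trees catch fire, 5 burn out
  TTTTT
  TFTTT
  F.FTT
  ...FT
  .....
  ....T
Step 4: 5 trees catch fire, 4 burn out
  TFTTT
  F.FTT
  ...FT
  ....F
  .....
  ....T

TFTTT
F.FTT
...FT
....F
.....
....T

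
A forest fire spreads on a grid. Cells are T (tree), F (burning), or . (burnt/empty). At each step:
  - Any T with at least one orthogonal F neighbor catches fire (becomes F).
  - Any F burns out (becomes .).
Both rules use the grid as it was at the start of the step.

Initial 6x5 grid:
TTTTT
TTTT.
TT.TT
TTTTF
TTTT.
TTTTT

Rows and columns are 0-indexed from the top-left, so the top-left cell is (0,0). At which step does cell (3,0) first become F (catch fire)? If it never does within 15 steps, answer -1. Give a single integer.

Step 1: cell (3,0)='T' (+2 fires, +1 burnt)
Step 2: cell (3,0)='T' (+3 fires, +2 burnt)
Step 3: cell (3,0)='T' (+4 fires, +3 burnt)
Step 4: cell (3,0)='F' (+7 fires, +4 burnt)
  -> target ignites at step 4
Step 5: cell (3,0)='.' (+6 fires, +7 burnt)
Step 6: cell (3,0)='.' (+3 fires, +6 burnt)
Step 7: cell (3,0)='.' (+1 fires, +3 burnt)
Step 8: cell (3,0)='.' (+0 fires, +1 burnt)
  fire out at step 8

4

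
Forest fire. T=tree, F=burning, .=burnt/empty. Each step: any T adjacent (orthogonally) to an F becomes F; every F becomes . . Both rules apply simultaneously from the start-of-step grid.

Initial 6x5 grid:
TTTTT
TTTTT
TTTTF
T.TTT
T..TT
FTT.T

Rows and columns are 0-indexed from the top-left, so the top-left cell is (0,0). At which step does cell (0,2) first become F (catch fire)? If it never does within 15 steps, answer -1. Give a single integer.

Step 1: cell (0,2)='T' (+5 fires, +2 burnt)
Step 2: cell (0,2)='T' (+7 fires, +5 burnt)
Step 3: cell (0,2)='T' (+7 fires, +7 burnt)
Step 4: cell (0,2)='F' (+3 fires, +7 burnt)
  -> target ignites at step 4
Step 5: cell (0,2)='.' (+2 fires, +3 burnt)
Step 6: cell (0,2)='.' (+0 fires, +2 burnt)
  fire out at step 6

4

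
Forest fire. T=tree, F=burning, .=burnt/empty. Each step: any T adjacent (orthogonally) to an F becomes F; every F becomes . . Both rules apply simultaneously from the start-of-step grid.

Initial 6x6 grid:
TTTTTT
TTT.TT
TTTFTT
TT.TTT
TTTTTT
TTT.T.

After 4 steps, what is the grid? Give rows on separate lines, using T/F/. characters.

Step 1: 3 trees catch fire, 1 burn out
  TTTTTT
  TTT.TT
  TTF.FT
  TT.FTT
  TTTTTT
  TTT.T.
Step 2: 6 trees catch fire, 3 burn out
  TTTTTT
  TTF.FT
  TF...F
  TT..FT
  TTTFTT
  TTT.T.
Step 3: 9 trees catch fire, 6 burn out
  TTFTFT
  TF...F
  F.....
  TF...F
  TTF.FT
  TTT.T.
Step 4: 9 trees catch fire, 9 burn out
  TF.F.F
  F.....
  ......
  F.....
  TF...F
  TTF.F.

TF.F.F
F.....
......
F.....
TF...F
TTF.F.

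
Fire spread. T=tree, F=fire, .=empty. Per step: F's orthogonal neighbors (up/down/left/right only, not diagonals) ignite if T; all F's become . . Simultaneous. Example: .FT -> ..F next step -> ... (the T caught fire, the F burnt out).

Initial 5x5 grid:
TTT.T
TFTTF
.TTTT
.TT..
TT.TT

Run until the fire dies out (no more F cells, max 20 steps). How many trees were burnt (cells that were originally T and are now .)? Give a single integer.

Answer: 15

Derivation:
Step 1: +7 fires, +2 burnt (F count now 7)
Step 2: +5 fires, +7 burnt (F count now 5)
Step 3: +2 fires, +5 burnt (F count now 2)
Step 4: +1 fires, +2 burnt (F count now 1)
Step 5: +0 fires, +1 burnt (F count now 0)
Fire out after step 5
Initially T: 17, now '.': 23
Total burnt (originally-T cells now '.'): 15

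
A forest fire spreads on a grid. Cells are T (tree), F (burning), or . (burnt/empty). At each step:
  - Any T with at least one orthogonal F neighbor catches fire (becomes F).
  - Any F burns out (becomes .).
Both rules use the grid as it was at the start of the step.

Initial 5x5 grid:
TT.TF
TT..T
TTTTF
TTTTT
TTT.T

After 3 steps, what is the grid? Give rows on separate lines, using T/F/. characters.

Step 1: 4 trees catch fire, 2 burn out
  TT.F.
  TT..F
  TTTF.
  TTTTF
  TTT.T
Step 2: 3 trees catch fire, 4 burn out
  TT...
  TT...
  TTF..
  TTTF.
  TTT.F
Step 3: 2 trees catch fire, 3 burn out
  TT...
  TT...
  TF...
  TTF..
  TTT..

TT...
TT...
TF...
TTF..
TTT..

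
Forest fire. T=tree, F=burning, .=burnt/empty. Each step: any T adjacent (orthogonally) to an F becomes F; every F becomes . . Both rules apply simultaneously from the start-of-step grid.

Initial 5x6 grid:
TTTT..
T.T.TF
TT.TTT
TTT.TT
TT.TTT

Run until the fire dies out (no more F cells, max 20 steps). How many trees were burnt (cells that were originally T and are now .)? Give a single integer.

Step 1: +2 fires, +1 burnt (F count now 2)
Step 2: +2 fires, +2 burnt (F count now 2)
Step 3: +3 fires, +2 burnt (F count now 3)
Step 4: +1 fires, +3 burnt (F count now 1)
Step 5: +1 fires, +1 burnt (F count now 1)
Step 6: +0 fires, +1 burnt (F count now 0)
Fire out after step 6
Initially T: 22, now '.': 17
Total burnt (originally-T cells now '.'): 9

Answer: 9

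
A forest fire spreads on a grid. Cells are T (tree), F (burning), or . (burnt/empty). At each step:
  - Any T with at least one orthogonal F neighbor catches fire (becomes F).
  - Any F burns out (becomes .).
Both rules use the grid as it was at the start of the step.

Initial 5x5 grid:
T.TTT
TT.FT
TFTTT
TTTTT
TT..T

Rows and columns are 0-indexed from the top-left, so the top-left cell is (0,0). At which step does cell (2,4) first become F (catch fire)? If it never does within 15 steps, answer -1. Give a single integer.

Step 1: cell (2,4)='T' (+7 fires, +2 burnt)
Step 2: cell (2,4)='F' (+8 fires, +7 burnt)
  -> target ignites at step 2
Step 3: cell (2,4)='.' (+3 fires, +8 burnt)
Step 4: cell (2,4)='.' (+1 fires, +3 burnt)
Step 5: cell (2,4)='.' (+0 fires, +1 burnt)
  fire out at step 5

2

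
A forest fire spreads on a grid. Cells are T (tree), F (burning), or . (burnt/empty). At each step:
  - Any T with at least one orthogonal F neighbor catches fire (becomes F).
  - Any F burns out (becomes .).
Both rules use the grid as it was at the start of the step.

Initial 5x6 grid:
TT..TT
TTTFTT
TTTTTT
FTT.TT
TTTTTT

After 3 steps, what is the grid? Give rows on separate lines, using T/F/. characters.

Step 1: 6 trees catch fire, 2 burn out
  TT..TT
  TTF.FT
  FTTFTT
  .FT.TT
  FTTTTT
Step 2: 9 trees catch fire, 6 burn out
  TT..FT
  FF...F
  .FF.FT
  ..F.TT
  .FTTTT
Step 3: 6 trees catch fire, 9 burn out
  FF...F
  ......
  .....F
  ....FT
  ..FTTT

FF...F
......
.....F
....FT
..FTTT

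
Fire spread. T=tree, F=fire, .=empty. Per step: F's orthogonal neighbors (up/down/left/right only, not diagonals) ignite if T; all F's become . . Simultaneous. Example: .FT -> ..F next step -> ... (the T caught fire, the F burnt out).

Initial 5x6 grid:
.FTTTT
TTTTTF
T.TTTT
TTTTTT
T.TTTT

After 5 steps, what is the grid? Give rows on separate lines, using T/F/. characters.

Step 1: 5 trees catch fire, 2 burn out
  ..FTTF
  TFTTF.
  T.TTTF
  TTTTTT
  T.TTTT
Step 2: 7 trees catch fire, 5 burn out
  ...FF.
  F.FF..
  T.TTF.
  TTTTTF
  T.TTTT
Step 3: 5 trees catch fire, 7 burn out
  ......
  ......
  F.FF..
  TTTTF.
  T.TTTF
Step 4: 4 trees catch fire, 5 burn out
  ......
  ......
  ......
  FTFF..
  T.TTF.
Step 5: 4 trees catch fire, 4 burn out
  ......
  ......
  ......
  .F....
  F.FF..

......
......
......
.F....
F.FF..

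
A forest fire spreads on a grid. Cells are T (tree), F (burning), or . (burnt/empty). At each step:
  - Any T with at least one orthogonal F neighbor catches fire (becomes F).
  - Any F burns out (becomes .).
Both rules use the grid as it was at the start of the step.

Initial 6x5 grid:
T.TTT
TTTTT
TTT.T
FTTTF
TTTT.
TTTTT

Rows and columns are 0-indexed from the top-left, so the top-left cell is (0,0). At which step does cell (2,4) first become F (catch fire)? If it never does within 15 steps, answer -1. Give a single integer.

Step 1: cell (2,4)='F' (+5 fires, +2 burnt)
  -> target ignites at step 1
Step 2: cell (2,4)='.' (+7 fires, +5 burnt)
Step 3: cell (2,4)='.' (+8 fires, +7 burnt)
Step 4: cell (2,4)='.' (+4 fires, +8 burnt)
Step 5: cell (2,4)='.' (+1 fires, +4 burnt)
Step 6: cell (2,4)='.' (+0 fires, +1 burnt)
  fire out at step 6

1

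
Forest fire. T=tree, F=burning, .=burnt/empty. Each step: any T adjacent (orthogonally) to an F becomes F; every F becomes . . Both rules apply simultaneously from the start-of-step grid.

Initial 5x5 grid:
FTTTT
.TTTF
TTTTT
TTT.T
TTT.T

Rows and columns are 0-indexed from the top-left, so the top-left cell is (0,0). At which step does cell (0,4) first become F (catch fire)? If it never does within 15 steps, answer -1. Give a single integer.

Step 1: cell (0,4)='F' (+4 fires, +2 burnt)
  -> target ignites at step 1
Step 2: cell (0,4)='.' (+6 fires, +4 burnt)
Step 3: cell (0,4)='.' (+3 fires, +6 burnt)
Step 4: cell (0,4)='.' (+3 fires, +3 burnt)
Step 5: cell (0,4)='.' (+3 fires, +3 burnt)
Step 6: cell (0,4)='.' (+1 fires, +3 burnt)
Step 7: cell (0,4)='.' (+0 fires, +1 burnt)
  fire out at step 7

1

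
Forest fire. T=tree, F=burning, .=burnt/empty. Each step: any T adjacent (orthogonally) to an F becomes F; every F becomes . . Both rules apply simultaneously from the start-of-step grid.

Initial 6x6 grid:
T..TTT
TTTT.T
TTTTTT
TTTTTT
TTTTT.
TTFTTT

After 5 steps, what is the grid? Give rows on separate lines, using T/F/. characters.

Step 1: 3 trees catch fire, 1 burn out
  T..TTT
  TTTT.T
  TTTTTT
  TTTTTT
  TTFTT.
  TF.FTT
Step 2: 5 trees catch fire, 3 burn out
  T..TTT
  TTTT.T
  TTTTTT
  TTFTTT
  TF.FT.
  F...FT
Step 3: 6 trees catch fire, 5 burn out
  T..TTT
  TTTT.T
  TTFTTT
  TF.FTT
  F...F.
  .....F
Step 4: 5 trees catch fire, 6 burn out
  T..TTT
  TTFT.T
  TF.FTT
  F...FT
  ......
  ......
Step 5: 5 trees catch fire, 5 burn out
  T..TTT
  TF.F.T
  F...FT
  .....F
  ......
  ......

T..TTT
TF.F.T
F...FT
.....F
......
......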